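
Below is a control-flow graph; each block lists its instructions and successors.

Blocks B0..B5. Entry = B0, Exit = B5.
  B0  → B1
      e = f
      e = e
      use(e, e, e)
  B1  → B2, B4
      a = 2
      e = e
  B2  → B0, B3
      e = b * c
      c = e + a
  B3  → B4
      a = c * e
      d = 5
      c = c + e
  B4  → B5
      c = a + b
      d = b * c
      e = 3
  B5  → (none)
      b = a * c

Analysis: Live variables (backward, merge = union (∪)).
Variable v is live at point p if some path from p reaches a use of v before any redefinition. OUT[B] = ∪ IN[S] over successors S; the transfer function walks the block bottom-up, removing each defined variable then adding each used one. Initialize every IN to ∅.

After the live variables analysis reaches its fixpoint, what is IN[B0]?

Per-block solution:
  B0:   IN={b, c, f}   OUT={b, c, e, f}
  B1:   IN={b, c, e, f}   OUT={a, b, c, f}
  B2:   IN={a, b, c, f}   OUT={b, c, e, f}
  B3:   IN={b, c, e}   OUT={a, b}
  B4:   IN={a, b}   OUT={a, c}
  B5:   IN={a, c}   OUT={}

Merge at B0: OUT[B0] = IN[B1] = {b, c, e, f}
Applying B0's transfer function to that OUT value gives IN[B0] (row B0 above).

Answer: {b, c, f}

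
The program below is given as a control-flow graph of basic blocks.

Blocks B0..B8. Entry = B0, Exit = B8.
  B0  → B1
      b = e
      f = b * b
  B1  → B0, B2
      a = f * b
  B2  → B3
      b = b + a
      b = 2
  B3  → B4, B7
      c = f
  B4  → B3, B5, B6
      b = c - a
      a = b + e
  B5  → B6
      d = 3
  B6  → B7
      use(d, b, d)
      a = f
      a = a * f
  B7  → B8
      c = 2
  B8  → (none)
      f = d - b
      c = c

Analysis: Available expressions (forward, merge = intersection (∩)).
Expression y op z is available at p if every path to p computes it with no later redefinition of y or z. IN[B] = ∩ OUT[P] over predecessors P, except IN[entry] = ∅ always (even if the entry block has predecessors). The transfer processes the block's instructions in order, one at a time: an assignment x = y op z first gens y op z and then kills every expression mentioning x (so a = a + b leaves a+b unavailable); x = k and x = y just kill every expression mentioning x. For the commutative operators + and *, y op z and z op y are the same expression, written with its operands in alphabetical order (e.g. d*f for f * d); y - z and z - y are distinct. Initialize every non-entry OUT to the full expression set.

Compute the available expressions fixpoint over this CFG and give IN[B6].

Per-block solution:
  B0: | IN={} | OUT={b*b}
  B1: | IN={b*b} | OUT={b*b, b*f}
  B2: | IN={b*b, b*f} | OUT={}
  B3: | IN={} | OUT={}
  B4: | IN={} | OUT={b+e}
  B5: | IN={b+e} | OUT={b+e}
  B6: | IN={b+e} | OUT={b+e}
  B7: | IN={} | OUT={}
  B8: | IN={} | OUT={d-b}

Merge at B6: IN[B6] = OUT[B4] ∩ OUT[B5] = {b+e}

Answer: {b+e}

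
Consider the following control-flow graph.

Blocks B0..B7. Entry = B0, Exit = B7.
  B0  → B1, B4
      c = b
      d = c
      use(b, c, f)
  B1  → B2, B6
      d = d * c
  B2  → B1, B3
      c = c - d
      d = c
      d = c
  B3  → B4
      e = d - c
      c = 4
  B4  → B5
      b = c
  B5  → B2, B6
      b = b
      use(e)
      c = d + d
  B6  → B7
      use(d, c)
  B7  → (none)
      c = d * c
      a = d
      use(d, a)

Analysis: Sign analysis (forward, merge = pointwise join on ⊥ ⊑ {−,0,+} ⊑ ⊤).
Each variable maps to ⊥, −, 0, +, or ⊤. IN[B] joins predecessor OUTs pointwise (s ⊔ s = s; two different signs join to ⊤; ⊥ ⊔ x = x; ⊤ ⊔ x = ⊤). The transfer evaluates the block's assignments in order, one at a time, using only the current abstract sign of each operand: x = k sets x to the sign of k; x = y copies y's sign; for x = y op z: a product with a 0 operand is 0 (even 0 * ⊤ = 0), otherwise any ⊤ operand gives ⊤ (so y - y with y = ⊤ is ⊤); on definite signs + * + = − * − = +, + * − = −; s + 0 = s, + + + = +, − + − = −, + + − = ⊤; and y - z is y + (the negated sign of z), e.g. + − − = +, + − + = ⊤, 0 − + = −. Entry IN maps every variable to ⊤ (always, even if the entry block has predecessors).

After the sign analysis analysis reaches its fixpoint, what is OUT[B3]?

Answer: {a: ⊤, b: ⊤, c: +, d: ⊤, e: ⊤, f: ⊤}

Trace:
Per-block solution:
  B0:   IN=(all ⊤)   OUT=(all ⊤)
  B1:   IN=(all ⊤)   OUT=(all ⊤)
  B2:   IN=(all ⊤)   OUT=(all ⊤)
  B3:   IN=(all ⊤)   OUT={c:+; rest ⊤}
  B4:   IN=(all ⊤)   OUT=(all ⊤)
  B5:   IN=(all ⊤)   OUT=(all ⊤)
  B6:   IN=(all ⊤)   OUT=(all ⊤)
  B7:   IN=(all ⊤)   OUT=(all ⊤)

Merge at B3: IN[B3] = OUT[B2] = {a: ⊤, b: ⊤, c: ⊤, d: ⊤, e: ⊤, f: ⊤}
Applying B3's transfer function to that IN value gives OUT[B3] (row B3 above).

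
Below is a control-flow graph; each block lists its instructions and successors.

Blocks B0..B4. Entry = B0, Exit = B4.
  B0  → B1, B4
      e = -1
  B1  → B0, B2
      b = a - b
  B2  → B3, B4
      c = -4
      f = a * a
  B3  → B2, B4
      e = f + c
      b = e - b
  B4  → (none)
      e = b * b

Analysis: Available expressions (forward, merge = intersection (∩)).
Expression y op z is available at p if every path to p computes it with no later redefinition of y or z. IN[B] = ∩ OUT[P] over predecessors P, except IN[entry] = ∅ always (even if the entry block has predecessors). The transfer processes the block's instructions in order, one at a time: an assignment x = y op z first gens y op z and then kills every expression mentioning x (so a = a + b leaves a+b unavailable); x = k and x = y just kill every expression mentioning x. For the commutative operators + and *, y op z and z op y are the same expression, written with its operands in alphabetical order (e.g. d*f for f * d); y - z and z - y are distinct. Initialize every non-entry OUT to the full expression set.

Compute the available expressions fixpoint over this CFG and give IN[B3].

Per-block solution:
  B0:   IN={}   OUT={}
  B1:   IN={}   OUT={}
  B2:   IN={}   OUT={a*a}
  B3:   IN={a*a}   OUT={a*a, c+f}
  B4:   IN={}   OUT={b*b}

Merge at B3: IN[B3] = OUT[B2] = {a*a}

Answer: {a*a}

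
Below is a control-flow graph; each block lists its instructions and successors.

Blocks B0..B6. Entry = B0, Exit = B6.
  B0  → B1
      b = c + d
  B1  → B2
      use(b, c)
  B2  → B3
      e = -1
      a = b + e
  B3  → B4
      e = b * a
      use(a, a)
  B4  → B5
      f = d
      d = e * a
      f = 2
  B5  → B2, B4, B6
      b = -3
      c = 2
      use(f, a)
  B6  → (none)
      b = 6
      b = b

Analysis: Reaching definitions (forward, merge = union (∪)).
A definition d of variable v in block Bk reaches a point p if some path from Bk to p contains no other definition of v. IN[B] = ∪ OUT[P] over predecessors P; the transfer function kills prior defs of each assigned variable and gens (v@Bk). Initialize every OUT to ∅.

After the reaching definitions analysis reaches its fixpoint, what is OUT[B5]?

Fixpoint table:
  B0:  IN={}  OUT={b@B0}
  B1:  IN={b@B0}  OUT={b@B0}
  B2:  IN={a@B2, b@B0, b@B5, c@B5, d@B4, e@B3, f@B4}  OUT={a@B2, b@B0, b@B5, c@B5, d@B4, e@B2, f@B4}
  B3:  IN={a@B2, b@B0, b@B5, c@B5, d@B4, e@B2, f@B4}  OUT={a@B2, b@B0, b@B5, c@B5, d@B4, e@B3, f@B4}
  B4:  IN={a@B2, b@B0, b@B5, c@B5, d@B4, e@B3, f@B4}  OUT={a@B2, b@B0, b@B5, c@B5, d@B4, e@B3, f@B4}
  B5:  IN={a@B2, b@B0, b@B5, c@B5, d@B4, e@B3, f@B4}  OUT={a@B2, b@B5, c@B5, d@B4, e@B3, f@B4}
  B6:  IN={a@B2, b@B5, c@B5, d@B4, e@B3, f@B4}  OUT={a@B2, b@B6, c@B5, d@B4, e@B3, f@B4}

Merge at B5: IN[B5] = OUT[B4] = {a@B2, b@B0, b@B5, c@B5, d@B4, e@B3, f@B4}
Applying B5's transfer function to that IN value gives OUT[B5] (row B5 above).

Answer: {a@B2, b@B5, c@B5, d@B4, e@B3, f@B4}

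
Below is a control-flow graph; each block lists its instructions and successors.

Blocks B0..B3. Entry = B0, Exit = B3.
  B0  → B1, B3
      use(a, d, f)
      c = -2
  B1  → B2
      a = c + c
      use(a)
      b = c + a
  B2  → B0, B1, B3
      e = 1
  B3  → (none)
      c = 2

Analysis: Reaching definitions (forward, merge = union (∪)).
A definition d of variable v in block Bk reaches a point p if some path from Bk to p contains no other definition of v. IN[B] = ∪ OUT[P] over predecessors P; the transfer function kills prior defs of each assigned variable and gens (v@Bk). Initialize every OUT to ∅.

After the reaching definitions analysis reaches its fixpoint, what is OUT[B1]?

Answer: {a@B1, b@B1, c@B0, e@B2}

Trace:
Converged values:
  B0:  IN={a@B1, b@B1, c@B0, e@B2}  OUT={a@B1, b@B1, c@B0, e@B2}
  B1:  IN={a@B1, b@B1, c@B0, e@B2}  OUT={a@B1, b@B1, c@B0, e@B2}
  B2:  IN={a@B1, b@B1, c@B0, e@B2}  OUT={a@B1, b@B1, c@B0, e@B2}
  B3:  IN={a@B1, b@B1, c@B0, e@B2}  OUT={a@B1, b@B1, c@B3, e@B2}

Merge at B1: IN[B1] = OUT[B0] ⊔ OUT[B2] = {a@B1, b@B1, c@B0, e@B2}
Applying B1's transfer function to that IN value gives OUT[B1] (row B1 above).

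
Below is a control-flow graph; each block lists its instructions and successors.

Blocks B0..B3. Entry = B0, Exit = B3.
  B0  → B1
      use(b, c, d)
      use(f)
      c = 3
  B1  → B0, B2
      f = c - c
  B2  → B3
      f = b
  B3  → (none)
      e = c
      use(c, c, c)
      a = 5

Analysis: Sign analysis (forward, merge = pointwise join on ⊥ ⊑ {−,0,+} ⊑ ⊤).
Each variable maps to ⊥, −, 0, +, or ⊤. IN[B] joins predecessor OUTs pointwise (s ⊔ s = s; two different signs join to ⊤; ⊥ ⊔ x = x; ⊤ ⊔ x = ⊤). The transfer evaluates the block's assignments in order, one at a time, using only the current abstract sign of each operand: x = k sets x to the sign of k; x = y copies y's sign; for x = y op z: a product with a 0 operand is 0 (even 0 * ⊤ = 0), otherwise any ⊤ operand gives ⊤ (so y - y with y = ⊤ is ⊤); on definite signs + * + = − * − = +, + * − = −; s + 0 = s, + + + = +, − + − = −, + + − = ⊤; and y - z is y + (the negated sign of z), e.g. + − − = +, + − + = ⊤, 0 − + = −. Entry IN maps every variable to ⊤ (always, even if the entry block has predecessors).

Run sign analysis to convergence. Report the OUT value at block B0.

Per-block solution:
  B0:   IN=(all ⊤)   OUT={c:+; rest ⊤}
  B1:   IN={c:+; rest ⊤}   OUT={c:+; rest ⊤}
  B2:   IN={c:+; rest ⊤}   OUT={c:+; rest ⊤}
  B3:   IN={c:+; rest ⊤}   OUT={a:+, c:+, e:+; rest ⊤}

Merge at B0 (entry node, so the boundary value (all ⊤) is joined with the incoming edge(s)): IN[B0] = (all ⊤) ⊔ OUT[B1] = {a: ⊤, b: ⊤, c: ⊤, d: ⊤, e: ⊤, f: ⊤}
Applying B0's transfer function to that IN value gives OUT[B0] (row B0 above).

Answer: {a: ⊤, b: ⊤, c: +, d: ⊤, e: ⊤, f: ⊤}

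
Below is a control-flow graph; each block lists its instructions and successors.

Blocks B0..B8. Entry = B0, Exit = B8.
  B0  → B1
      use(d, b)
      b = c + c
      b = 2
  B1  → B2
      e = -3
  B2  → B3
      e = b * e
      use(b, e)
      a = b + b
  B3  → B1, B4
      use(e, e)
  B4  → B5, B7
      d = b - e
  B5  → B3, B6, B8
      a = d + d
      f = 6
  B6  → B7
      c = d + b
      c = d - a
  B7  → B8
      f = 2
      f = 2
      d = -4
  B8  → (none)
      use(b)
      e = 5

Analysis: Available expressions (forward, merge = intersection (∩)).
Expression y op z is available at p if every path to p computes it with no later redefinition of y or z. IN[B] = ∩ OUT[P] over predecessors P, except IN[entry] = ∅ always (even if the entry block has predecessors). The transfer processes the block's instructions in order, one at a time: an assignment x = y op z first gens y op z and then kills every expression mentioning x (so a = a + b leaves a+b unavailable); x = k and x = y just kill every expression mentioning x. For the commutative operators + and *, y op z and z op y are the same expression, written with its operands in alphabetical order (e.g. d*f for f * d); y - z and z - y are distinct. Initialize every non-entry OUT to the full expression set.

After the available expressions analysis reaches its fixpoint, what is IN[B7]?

Answer: {b+b, b-e}

Derivation:
Fixpoint table:
  B0:   IN={}   OUT={c+c}
  B1:   IN={c+c}   OUT={c+c}
  B2:   IN={c+c}   OUT={b+b, c+c}
  B3:   IN={b+b, c+c}   OUT={b+b, c+c}
  B4:   IN={b+b, c+c}   OUT={b+b, b-e, c+c}
  B5:   IN={b+b, b-e, c+c}   OUT={b+b, b-e, c+c, d+d}
  B6:   IN={b+b, b-e, c+c, d+d}   OUT={b+b, b+d, b-e, d+d, d-a}
  B7:   IN={b+b, b-e}   OUT={b+b, b-e}
  B8:   IN={b+b, b-e}   OUT={b+b}

Merge at B7: IN[B7] = OUT[B4] ∩ OUT[B6] = {b+b, b-e}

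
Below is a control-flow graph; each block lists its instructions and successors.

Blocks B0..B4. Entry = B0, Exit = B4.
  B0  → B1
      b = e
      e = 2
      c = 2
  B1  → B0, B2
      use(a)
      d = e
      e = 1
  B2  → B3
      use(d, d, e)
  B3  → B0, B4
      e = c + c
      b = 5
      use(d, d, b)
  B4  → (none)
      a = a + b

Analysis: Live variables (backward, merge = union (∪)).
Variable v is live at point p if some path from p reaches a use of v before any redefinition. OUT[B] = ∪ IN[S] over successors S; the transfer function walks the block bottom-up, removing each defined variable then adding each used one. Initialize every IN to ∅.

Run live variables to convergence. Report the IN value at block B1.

Converged values:
  B0:   IN={a, e}   OUT={a, c, e}
  B1:   IN={a, c, e}   OUT={a, c, d, e}
  B2:   IN={a, c, d, e}   OUT={a, c, d}
  B3:   IN={a, c, d}   OUT={a, b, e}
  B4:   IN={a, b}   OUT={}

Merge at B1: OUT[B1] = IN[B0] ⊔ IN[B2] = {a, c, d, e}
Applying B1's transfer function to that OUT value gives IN[B1] (row B1 above).

Answer: {a, c, e}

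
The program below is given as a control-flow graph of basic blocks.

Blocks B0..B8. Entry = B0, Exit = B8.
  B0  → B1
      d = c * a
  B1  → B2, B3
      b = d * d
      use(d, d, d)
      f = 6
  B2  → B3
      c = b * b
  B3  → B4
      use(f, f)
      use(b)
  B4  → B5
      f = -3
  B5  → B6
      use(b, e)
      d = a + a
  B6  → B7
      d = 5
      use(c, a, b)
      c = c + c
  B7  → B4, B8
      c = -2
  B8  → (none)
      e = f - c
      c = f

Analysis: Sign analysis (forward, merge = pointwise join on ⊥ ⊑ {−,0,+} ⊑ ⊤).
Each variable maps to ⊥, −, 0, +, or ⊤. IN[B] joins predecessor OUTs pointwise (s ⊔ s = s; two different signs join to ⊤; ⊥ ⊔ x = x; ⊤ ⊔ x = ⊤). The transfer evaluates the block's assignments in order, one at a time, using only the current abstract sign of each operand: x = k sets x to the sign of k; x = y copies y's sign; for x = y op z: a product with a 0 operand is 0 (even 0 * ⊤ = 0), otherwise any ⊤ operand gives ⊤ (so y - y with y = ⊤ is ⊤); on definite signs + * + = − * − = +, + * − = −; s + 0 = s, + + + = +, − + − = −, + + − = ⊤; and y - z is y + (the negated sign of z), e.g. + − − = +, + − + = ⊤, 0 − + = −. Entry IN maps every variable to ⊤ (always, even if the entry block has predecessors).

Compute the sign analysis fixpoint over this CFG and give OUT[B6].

Answer: {a: ⊤, b: ⊤, c: ⊤, d: +, e: ⊤, f: -}

Working:
Converged values:
  B0:  IN=(all ⊤)  OUT=(all ⊤)
  B1:  IN=(all ⊤)  OUT={f:+; rest ⊤}
  B2:  IN={f:+; rest ⊤}  OUT={f:+; rest ⊤}
  B3:  IN={f:+; rest ⊤}  OUT={f:+; rest ⊤}
  B4:  IN=(all ⊤)  OUT={f:-; rest ⊤}
  B5:  IN={f:-; rest ⊤}  OUT={f:-; rest ⊤}
  B6:  IN={f:-; rest ⊤}  OUT={d:+, f:-; rest ⊤}
  B7:  IN={d:+, f:-; rest ⊤}  OUT={c:-, d:+, f:-; rest ⊤}
  B8:  IN={c:-, d:+, f:-; rest ⊤}  OUT={c:-, d:+, f:-; rest ⊤}

Merge at B6: IN[B6] = OUT[B5] = {a: ⊤, b: ⊤, c: ⊤, d: ⊤, e: ⊤, f: -}
Applying B6's transfer function to that IN value gives OUT[B6] (row B6 above).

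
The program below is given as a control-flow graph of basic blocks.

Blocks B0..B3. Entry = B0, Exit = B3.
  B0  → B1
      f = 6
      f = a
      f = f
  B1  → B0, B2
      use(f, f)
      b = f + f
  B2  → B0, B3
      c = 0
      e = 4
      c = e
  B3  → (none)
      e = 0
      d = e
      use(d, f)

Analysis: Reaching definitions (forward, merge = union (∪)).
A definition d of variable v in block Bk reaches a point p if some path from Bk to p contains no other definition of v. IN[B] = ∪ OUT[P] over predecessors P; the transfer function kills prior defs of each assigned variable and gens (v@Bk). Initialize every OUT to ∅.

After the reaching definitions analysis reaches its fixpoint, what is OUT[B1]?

Answer: {b@B1, c@B2, e@B2, f@B0}

Working:
Fixpoint table:
  B0:   IN={b@B1, c@B2, e@B2, f@B0}   OUT={b@B1, c@B2, e@B2, f@B0}
  B1:   IN={b@B1, c@B2, e@B2, f@B0}   OUT={b@B1, c@B2, e@B2, f@B0}
  B2:   IN={b@B1, c@B2, e@B2, f@B0}   OUT={b@B1, c@B2, e@B2, f@B0}
  B3:   IN={b@B1, c@B2, e@B2, f@B0}   OUT={b@B1, c@B2, d@B3, e@B3, f@B0}

Merge at B1: IN[B1] = OUT[B0] = {b@B1, c@B2, e@B2, f@B0}
Applying B1's transfer function to that IN value gives OUT[B1] (row B1 above).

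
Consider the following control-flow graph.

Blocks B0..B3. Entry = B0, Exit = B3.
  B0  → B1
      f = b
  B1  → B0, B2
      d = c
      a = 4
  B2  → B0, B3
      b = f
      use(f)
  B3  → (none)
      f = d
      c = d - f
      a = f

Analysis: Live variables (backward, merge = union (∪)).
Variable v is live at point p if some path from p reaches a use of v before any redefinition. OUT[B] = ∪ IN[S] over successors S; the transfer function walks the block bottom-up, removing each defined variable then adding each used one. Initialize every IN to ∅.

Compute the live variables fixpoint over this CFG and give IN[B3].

Answer: {d}

Derivation:
Fixpoint table:
  B0: | IN={b, c} | OUT={b, c, f}
  B1: | IN={b, c, f} | OUT={b, c, d, f}
  B2: | IN={c, d, f} | OUT={b, c, d}
  B3: | IN={d} | OUT={}

B3 is the boundary node: OUT[B3] = {}
Applying B3's transfer function to that OUT value gives IN[B3] (row B3 above).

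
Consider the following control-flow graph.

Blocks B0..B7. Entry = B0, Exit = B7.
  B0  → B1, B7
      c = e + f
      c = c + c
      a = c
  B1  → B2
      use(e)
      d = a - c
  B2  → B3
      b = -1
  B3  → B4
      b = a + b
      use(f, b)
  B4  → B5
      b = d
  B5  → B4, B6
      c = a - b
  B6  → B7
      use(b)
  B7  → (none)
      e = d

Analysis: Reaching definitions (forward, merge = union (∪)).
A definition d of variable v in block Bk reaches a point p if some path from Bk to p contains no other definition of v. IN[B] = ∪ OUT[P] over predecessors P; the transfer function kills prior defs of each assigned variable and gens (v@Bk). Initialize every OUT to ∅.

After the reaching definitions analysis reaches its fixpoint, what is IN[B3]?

Converged values:
  B0:   IN={}   OUT={a@B0, c@B0}
  B1:   IN={a@B0, c@B0}   OUT={a@B0, c@B0, d@B1}
  B2:   IN={a@B0, c@B0, d@B1}   OUT={a@B0, b@B2, c@B0, d@B1}
  B3:   IN={a@B0, b@B2, c@B0, d@B1}   OUT={a@B0, b@B3, c@B0, d@B1}
  B4:   IN={a@B0, b@B3, b@B4, c@B0, c@B5, d@B1}   OUT={a@B0, b@B4, c@B0, c@B5, d@B1}
  B5:   IN={a@B0, b@B4, c@B0, c@B5, d@B1}   OUT={a@B0, b@B4, c@B5, d@B1}
  B6:   IN={a@B0, b@B4, c@B5, d@B1}   OUT={a@B0, b@B4, c@B5, d@B1}
  B7:   IN={a@B0, b@B4, c@B0, c@B5, d@B1}   OUT={a@B0, b@B4, c@B0, c@B5, d@B1, e@B7}

Merge at B3: IN[B3] = OUT[B2] = {a@B0, b@B2, c@B0, d@B1}

Answer: {a@B0, b@B2, c@B0, d@B1}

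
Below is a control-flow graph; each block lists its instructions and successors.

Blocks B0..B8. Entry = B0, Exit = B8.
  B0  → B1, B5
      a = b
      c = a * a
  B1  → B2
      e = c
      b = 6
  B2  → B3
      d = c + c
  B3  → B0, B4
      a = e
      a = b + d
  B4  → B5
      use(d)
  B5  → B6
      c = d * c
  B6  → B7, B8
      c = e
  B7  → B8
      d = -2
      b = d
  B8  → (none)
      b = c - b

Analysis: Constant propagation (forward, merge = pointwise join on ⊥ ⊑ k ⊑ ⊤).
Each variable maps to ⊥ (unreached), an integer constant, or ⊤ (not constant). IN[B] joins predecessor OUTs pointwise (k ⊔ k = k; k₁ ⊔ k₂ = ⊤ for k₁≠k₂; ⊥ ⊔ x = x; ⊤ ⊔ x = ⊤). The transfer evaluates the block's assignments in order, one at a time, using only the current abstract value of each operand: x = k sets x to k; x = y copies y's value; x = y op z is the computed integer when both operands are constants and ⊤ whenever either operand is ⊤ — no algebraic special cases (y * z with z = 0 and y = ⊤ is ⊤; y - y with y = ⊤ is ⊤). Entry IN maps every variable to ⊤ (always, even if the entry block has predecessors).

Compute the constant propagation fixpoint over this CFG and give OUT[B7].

Converged values:
  B0:  IN=(all ⊤)  OUT=(all ⊤)
  B1:  IN=(all ⊤)  OUT={b:6; rest ⊤}
  B2:  IN={b:6; rest ⊤}  OUT={b:6; rest ⊤}
  B3:  IN={b:6; rest ⊤}  OUT={b:6; rest ⊤}
  B4:  IN={b:6; rest ⊤}  OUT={b:6; rest ⊤}
  B5:  IN=(all ⊤)  OUT=(all ⊤)
  B6:  IN=(all ⊤)  OUT=(all ⊤)
  B7:  IN=(all ⊤)  OUT={b:-2, d:-2; rest ⊤}
  B8:  IN=(all ⊤)  OUT=(all ⊤)

Merge at B7: IN[B7] = OUT[B6] = {a: ⊤, b: ⊤, c: ⊤, d: ⊤, e: ⊤, f: ⊤}
Applying B7's transfer function to that IN value gives OUT[B7] (row B7 above).

Answer: {a: ⊤, b: -2, c: ⊤, d: -2, e: ⊤, f: ⊤}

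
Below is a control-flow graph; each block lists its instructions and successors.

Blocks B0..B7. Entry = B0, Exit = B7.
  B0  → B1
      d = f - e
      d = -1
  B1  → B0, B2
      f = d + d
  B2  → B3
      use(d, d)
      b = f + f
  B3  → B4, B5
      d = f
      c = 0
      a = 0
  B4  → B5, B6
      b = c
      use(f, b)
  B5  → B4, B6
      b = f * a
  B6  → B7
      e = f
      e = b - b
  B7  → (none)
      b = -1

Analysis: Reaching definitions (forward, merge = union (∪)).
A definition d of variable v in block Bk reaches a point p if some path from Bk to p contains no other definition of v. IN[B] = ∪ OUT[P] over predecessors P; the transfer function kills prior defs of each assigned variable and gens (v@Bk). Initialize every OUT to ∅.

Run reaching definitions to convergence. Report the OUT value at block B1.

Per-block solution:
  B0:  IN={d@B0, f@B1}  OUT={d@B0, f@B1}
  B1:  IN={d@B0, f@B1}  OUT={d@B0, f@B1}
  B2:  IN={d@B0, f@B1}  OUT={b@B2, d@B0, f@B1}
  B3:  IN={b@B2, d@B0, f@B1}  OUT={a@B3, b@B2, c@B3, d@B3, f@B1}
  B4:  IN={a@B3, b@B2, b@B5, c@B3, d@B3, f@B1}  OUT={a@B3, b@B4, c@B3, d@B3, f@B1}
  B5:  IN={a@B3, b@B2, b@B4, c@B3, d@B3, f@B1}  OUT={a@B3, b@B5, c@B3, d@B3, f@B1}
  B6:  IN={a@B3, b@B4, b@B5, c@B3, d@B3, f@B1}  OUT={a@B3, b@B4, b@B5, c@B3, d@B3, e@B6, f@B1}
  B7:  IN={a@B3, b@B4, b@B5, c@B3, d@B3, e@B6, f@B1}  OUT={a@B3, b@B7, c@B3, d@B3, e@B6, f@B1}

Merge at B1: IN[B1] = OUT[B0] = {d@B0, f@B1}
Applying B1's transfer function to that IN value gives OUT[B1] (row B1 above).

Answer: {d@B0, f@B1}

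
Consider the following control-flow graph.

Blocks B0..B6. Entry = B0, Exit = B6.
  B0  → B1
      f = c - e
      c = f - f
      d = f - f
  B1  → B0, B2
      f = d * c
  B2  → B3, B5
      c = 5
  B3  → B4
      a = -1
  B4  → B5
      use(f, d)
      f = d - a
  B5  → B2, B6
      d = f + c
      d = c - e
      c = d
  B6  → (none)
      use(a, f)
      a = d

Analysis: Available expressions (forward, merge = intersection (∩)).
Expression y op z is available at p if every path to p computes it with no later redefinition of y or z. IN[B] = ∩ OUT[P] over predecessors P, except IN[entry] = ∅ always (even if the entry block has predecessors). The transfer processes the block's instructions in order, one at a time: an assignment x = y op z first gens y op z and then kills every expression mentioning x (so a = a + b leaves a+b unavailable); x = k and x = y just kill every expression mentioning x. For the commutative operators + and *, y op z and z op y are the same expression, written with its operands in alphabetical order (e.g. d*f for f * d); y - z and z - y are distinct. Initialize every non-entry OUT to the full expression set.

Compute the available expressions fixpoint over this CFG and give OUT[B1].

Answer: {c*d}

Working:
Fixpoint table:
  B0:   IN={}   OUT={f-f}
  B1:   IN={f-f}   OUT={c*d}
  B2:   IN={}   OUT={}
  B3:   IN={}   OUT={}
  B4:   IN={}   OUT={d-a}
  B5:   IN={}   OUT={}
  B6:   IN={}   OUT={}

Merge at B1: IN[B1] = OUT[B0] = {f-f}
Applying B1's transfer function to that IN value gives OUT[B1] (row B1 above).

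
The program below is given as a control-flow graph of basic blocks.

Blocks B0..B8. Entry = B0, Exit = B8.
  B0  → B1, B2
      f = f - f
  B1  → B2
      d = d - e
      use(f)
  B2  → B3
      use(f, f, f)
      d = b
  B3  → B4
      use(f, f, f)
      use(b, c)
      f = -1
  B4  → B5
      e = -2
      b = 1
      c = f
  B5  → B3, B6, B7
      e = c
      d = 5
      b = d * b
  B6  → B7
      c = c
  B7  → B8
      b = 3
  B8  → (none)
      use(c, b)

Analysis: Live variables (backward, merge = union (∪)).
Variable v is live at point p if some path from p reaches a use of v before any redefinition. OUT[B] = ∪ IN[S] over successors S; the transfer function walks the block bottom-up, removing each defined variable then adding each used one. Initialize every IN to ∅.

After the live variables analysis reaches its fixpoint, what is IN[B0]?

Fixpoint table:
  B0:  IN={b, c, d, e, f}  OUT={b, c, d, e, f}
  B1:  IN={b, c, d, e, f}  OUT={b, c, f}
  B2:  IN={b, c, f}  OUT={b, c, f}
  B3:  IN={b, c, f}  OUT={f}
  B4:  IN={f}  OUT={b, c, f}
  B5:  IN={b, c, f}  OUT={b, c, f}
  B6:  IN={c}  OUT={c}
  B7:  IN={c}  OUT={b, c}
  B8:  IN={b, c}  OUT={}

Merge at B0: OUT[B0] = IN[B1] ⊔ IN[B2] = {b, c, d, e, f}
Applying B0's transfer function to that OUT value gives IN[B0] (row B0 above).

Answer: {b, c, d, e, f}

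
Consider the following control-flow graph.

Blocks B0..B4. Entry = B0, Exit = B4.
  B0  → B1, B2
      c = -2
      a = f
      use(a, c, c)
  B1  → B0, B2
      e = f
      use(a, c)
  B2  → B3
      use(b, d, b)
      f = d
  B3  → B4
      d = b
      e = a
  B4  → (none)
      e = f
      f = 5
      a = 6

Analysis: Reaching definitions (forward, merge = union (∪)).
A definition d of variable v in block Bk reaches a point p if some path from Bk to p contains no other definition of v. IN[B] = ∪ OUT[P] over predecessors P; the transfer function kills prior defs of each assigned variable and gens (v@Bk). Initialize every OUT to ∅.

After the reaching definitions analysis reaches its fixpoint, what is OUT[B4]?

Per-block solution:
  B0: | IN={a@B0, c@B0, e@B1} | OUT={a@B0, c@B0, e@B1}
  B1: | IN={a@B0, c@B0, e@B1} | OUT={a@B0, c@B0, e@B1}
  B2: | IN={a@B0, c@B0, e@B1} | OUT={a@B0, c@B0, e@B1, f@B2}
  B3: | IN={a@B0, c@B0, e@B1, f@B2} | OUT={a@B0, c@B0, d@B3, e@B3, f@B2}
  B4: | IN={a@B0, c@B0, d@B3, e@B3, f@B2} | OUT={a@B4, c@B0, d@B3, e@B4, f@B4}

Merge at B4: IN[B4] = OUT[B3] = {a@B0, c@B0, d@B3, e@B3, f@B2}
Applying B4's transfer function to that IN value gives OUT[B4] (row B4 above).

Answer: {a@B4, c@B0, d@B3, e@B4, f@B4}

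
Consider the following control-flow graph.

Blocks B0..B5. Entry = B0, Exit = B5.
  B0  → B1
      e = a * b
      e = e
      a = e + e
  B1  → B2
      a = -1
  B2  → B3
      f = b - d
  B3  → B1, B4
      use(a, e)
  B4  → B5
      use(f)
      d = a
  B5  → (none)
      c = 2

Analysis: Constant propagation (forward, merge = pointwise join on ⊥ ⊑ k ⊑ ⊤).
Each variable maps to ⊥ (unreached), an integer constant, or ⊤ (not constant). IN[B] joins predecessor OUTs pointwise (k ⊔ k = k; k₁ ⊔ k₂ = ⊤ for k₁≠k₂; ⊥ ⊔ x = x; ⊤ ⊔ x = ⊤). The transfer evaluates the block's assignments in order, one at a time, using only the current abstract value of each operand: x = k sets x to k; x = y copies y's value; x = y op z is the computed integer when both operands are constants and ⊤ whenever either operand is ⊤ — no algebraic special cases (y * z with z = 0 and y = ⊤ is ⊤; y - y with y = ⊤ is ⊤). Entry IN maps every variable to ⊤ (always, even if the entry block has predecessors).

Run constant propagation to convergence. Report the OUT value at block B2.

Per-block solution:
  B0:  IN=(all ⊤)  OUT=(all ⊤)
  B1:  IN=(all ⊤)  OUT={a:-1; rest ⊤}
  B2:  IN={a:-1; rest ⊤}  OUT={a:-1; rest ⊤}
  B3:  IN={a:-1; rest ⊤}  OUT={a:-1; rest ⊤}
  B4:  IN={a:-1; rest ⊤}  OUT={a:-1, d:-1; rest ⊤}
  B5:  IN={a:-1, d:-1; rest ⊤}  OUT={a:-1, c:2, d:-1; rest ⊤}

Merge at B2: IN[B2] = OUT[B1] = {a: -1, b: ⊤, c: ⊤, d: ⊤, e: ⊤, f: ⊤}
Applying B2's transfer function to that IN value gives OUT[B2] (row B2 above).

Answer: {a: -1, b: ⊤, c: ⊤, d: ⊤, e: ⊤, f: ⊤}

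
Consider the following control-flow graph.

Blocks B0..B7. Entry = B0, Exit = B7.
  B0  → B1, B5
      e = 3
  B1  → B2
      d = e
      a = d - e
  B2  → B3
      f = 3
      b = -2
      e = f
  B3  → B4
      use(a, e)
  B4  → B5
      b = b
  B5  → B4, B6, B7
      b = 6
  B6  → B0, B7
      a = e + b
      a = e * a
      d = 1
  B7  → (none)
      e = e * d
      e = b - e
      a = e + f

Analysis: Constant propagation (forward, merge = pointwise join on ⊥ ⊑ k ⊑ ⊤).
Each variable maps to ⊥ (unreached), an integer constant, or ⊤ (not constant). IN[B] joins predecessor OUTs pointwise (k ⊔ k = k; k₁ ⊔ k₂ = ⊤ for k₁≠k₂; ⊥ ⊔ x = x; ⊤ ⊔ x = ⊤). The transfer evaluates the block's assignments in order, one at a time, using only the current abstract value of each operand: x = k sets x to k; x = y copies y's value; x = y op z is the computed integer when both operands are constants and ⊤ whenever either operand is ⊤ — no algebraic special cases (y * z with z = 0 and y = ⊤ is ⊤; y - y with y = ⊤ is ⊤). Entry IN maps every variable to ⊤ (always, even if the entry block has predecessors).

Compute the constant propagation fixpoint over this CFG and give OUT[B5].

Answer: {a: ⊤, b: 6, c: ⊤, d: ⊤, e: 3, f: ⊤}

Derivation:
Fixpoint table:
  B0:   IN=(all ⊤)   OUT={e:3; rest ⊤}
  B1:   IN={e:3; rest ⊤}   OUT={a:0, d:3, e:3; rest ⊤}
  B2:   IN={a:0, d:3, e:3; rest ⊤}   OUT={a:0, b:-2, d:3, e:3, f:3; rest ⊤}
  B3:   IN={a:0, b:-2, d:3, e:3, f:3; rest ⊤}   OUT={a:0, b:-2, d:3, e:3, f:3; rest ⊤}
  B4:   IN={e:3; rest ⊤}   OUT={e:3; rest ⊤}
  B5:   IN={e:3; rest ⊤}   OUT={b:6, e:3; rest ⊤}
  B6:   IN={b:6, e:3; rest ⊤}   OUT={a:27, b:6, d:1, e:3; rest ⊤}
  B7:   IN={b:6, e:3; rest ⊤}   OUT={b:6; rest ⊤}

Merge at B5: IN[B5] = OUT[B0] ⊔ OUT[B4] = {a: ⊤, b: ⊤, c: ⊤, d: ⊤, e: 3, f: ⊤}
Applying B5's transfer function to that IN value gives OUT[B5] (row B5 above).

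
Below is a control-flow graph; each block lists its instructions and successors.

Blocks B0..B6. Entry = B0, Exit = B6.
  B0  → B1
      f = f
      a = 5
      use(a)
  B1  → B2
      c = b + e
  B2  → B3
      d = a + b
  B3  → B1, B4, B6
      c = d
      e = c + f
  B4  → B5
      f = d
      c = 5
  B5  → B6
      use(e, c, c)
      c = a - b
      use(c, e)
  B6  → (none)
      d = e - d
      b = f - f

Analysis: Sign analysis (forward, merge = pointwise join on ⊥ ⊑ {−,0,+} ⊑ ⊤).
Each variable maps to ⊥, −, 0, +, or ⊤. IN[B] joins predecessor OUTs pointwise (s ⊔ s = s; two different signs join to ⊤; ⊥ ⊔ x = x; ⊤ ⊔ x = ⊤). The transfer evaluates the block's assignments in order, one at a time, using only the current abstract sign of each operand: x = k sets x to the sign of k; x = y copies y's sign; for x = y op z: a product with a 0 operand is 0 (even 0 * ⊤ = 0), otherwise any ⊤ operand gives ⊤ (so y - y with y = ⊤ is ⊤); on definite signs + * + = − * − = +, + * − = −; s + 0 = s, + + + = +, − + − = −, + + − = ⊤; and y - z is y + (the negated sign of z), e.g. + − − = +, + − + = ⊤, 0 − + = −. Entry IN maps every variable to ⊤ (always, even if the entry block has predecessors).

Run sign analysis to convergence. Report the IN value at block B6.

Answer: {a: +, b: ⊤, c: ⊤, d: ⊤, e: ⊤, f: ⊤}

Trace:
Fixpoint table:
  B0:  IN=(all ⊤)  OUT={a:+; rest ⊤}
  B1:  IN={a:+; rest ⊤}  OUT={a:+; rest ⊤}
  B2:  IN={a:+; rest ⊤}  OUT={a:+; rest ⊤}
  B3:  IN={a:+; rest ⊤}  OUT={a:+; rest ⊤}
  B4:  IN={a:+; rest ⊤}  OUT={a:+, c:+; rest ⊤}
  B5:  IN={a:+, c:+; rest ⊤}  OUT={a:+; rest ⊤}
  B6:  IN={a:+; rest ⊤}  OUT={a:+; rest ⊤}

Merge at B6: IN[B6] = OUT[B3] ⊔ OUT[B5] = {a: +, b: ⊤, c: ⊤, d: ⊤, e: ⊤, f: ⊤}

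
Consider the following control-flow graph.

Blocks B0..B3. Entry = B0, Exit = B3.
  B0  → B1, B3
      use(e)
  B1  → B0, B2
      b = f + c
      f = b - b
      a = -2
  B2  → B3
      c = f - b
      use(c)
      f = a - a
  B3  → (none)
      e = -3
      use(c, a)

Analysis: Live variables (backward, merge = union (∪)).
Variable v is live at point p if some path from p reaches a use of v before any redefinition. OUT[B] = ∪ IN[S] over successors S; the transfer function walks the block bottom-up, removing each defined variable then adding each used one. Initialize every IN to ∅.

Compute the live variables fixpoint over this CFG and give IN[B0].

Fixpoint table:
  B0:   IN={a, c, e, f}   OUT={a, c, e, f}
  B1:   IN={c, e, f}   OUT={a, b, c, e, f}
  B2:   IN={a, b, f}   OUT={a, c}
  B3:   IN={a, c}   OUT={}

Merge at B0: OUT[B0] = IN[B1] ⊔ IN[B3] = {a, c, e, f}
Applying B0's transfer function to that OUT value gives IN[B0] (row B0 above).

Answer: {a, c, e, f}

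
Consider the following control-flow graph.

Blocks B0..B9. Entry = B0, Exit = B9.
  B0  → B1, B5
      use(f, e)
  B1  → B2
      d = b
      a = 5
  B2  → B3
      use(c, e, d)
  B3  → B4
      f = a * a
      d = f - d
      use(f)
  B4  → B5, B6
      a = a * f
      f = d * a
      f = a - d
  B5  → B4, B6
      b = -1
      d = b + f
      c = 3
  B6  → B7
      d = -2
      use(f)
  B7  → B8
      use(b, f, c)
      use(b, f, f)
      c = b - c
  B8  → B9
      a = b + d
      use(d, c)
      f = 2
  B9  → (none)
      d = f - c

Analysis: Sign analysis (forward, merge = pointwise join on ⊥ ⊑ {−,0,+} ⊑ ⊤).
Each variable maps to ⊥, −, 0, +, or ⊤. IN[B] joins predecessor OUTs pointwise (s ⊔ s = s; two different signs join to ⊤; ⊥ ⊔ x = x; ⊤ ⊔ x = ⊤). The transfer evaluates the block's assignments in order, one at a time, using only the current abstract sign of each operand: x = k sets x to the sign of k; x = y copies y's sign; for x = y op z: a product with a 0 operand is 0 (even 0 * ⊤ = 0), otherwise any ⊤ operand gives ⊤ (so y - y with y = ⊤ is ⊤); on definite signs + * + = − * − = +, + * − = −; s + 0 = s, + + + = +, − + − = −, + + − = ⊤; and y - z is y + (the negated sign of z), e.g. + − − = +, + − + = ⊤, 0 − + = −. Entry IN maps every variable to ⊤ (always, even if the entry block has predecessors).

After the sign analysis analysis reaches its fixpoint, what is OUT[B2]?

Answer: {a: +, b: ⊤, c: ⊤, d: ⊤, e: ⊤, f: ⊤}

Derivation:
Converged values:
  B0:   IN=(all ⊤)   OUT=(all ⊤)
  B1:   IN=(all ⊤)   OUT={a:+; rest ⊤}
  B2:   IN={a:+; rest ⊤}   OUT={a:+; rest ⊤}
  B3:   IN={a:+; rest ⊤}   OUT={a:+, f:+; rest ⊤}
  B4:   IN=(all ⊤)   OUT=(all ⊤)
  B5:   IN=(all ⊤)   OUT={b:-, c:+; rest ⊤}
  B6:   IN=(all ⊤)   OUT={d:-; rest ⊤}
  B7:   IN={d:-; rest ⊤}   OUT={d:-; rest ⊤}
  B8:   IN={d:-; rest ⊤}   OUT={d:-, f:+; rest ⊤}
  B9:   IN={d:-, f:+; rest ⊤}   OUT={f:+; rest ⊤}

Merge at B2: IN[B2] = OUT[B1] = {a: +, b: ⊤, c: ⊤, d: ⊤, e: ⊤, f: ⊤}
Applying B2's transfer function to that IN value gives OUT[B2] (row B2 above).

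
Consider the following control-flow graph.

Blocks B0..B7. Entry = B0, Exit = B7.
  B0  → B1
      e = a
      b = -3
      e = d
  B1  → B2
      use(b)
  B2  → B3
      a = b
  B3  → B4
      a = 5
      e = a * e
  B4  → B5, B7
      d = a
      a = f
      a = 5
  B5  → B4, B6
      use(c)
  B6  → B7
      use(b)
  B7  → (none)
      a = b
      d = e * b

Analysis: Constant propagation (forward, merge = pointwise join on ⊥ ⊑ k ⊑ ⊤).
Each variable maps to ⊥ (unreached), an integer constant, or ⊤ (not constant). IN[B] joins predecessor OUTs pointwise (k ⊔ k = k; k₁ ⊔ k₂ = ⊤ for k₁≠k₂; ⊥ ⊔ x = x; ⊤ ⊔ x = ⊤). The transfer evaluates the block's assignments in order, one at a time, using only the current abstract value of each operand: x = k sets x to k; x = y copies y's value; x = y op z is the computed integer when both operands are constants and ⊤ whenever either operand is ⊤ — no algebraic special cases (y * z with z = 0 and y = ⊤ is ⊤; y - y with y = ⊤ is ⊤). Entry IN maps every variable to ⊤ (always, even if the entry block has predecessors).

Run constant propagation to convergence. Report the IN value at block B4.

Answer: {a: 5, b: -3, c: ⊤, d: ⊤, e: ⊤, f: ⊤}

Trace:
Per-block solution:
  B0:   IN=(all ⊤)   OUT={b:-3; rest ⊤}
  B1:   IN={b:-3; rest ⊤}   OUT={b:-3; rest ⊤}
  B2:   IN={b:-3; rest ⊤}   OUT={a:-3, b:-3; rest ⊤}
  B3:   IN={a:-3, b:-3; rest ⊤}   OUT={a:5, b:-3; rest ⊤}
  B4:   IN={a:5, b:-3; rest ⊤}   OUT={a:5, b:-3, d:5; rest ⊤}
  B5:   IN={a:5, b:-3, d:5; rest ⊤}   OUT={a:5, b:-3, d:5; rest ⊤}
  B6:   IN={a:5, b:-3, d:5; rest ⊤}   OUT={a:5, b:-3, d:5; rest ⊤}
  B7:   IN={a:5, b:-3, d:5; rest ⊤}   OUT={a:-3, b:-3; rest ⊤}

Merge at B4: IN[B4] = OUT[B3] ⊔ OUT[B5] = {a: 5, b: -3, c: ⊤, d: ⊤, e: ⊤, f: ⊤}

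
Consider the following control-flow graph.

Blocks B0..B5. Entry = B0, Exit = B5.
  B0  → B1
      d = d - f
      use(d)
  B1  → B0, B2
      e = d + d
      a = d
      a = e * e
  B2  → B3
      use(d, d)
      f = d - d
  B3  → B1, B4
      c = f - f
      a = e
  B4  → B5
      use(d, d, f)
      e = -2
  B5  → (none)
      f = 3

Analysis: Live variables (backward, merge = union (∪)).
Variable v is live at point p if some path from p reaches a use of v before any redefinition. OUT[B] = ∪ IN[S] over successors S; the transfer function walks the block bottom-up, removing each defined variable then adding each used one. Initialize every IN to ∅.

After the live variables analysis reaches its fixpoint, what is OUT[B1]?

Answer: {d, e, f}

Derivation:
Fixpoint table:
  B0:   IN={d, f}   OUT={d, f}
  B1:   IN={d, f}   OUT={d, e, f}
  B2:   IN={d, e}   OUT={d, e, f}
  B3:   IN={d, e, f}   OUT={d, f}
  B4:   IN={d, f}   OUT={}
  B5:   IN={}   OUT={}

Merge at B1: OUT[B1] = IN[B0] ⊔ IN[B2] = {d, e, f}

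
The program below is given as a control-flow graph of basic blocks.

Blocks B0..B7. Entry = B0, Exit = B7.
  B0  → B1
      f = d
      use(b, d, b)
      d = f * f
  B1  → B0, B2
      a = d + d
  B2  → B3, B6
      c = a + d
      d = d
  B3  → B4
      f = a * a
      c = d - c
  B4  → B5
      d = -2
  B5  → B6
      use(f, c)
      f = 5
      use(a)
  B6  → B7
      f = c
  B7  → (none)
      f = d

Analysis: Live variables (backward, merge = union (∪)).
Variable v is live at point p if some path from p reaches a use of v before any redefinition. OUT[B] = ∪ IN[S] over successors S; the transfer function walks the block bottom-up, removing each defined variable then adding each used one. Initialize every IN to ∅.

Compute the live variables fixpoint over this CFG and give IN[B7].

Per-block solution:
  B0:  IN={b, d}  OUT={b, d}
  B1:  IN={b, d}  OUT={a, b, d}
  B2:  IN={a, d}  OUT={a, c, d}
  B3:  IN={a, c, d}  OUT={a, c, f}
  B4:  IN={a, c, f}  OUT={a, c, d, f}
  B5:  IN={a, c, d, f}  OUT={c, d}
  B6:  IN={c, d}  OUT={d}
  B7:  IN={d}  OUT={}

B7 is the boundary node: OUT[B7] = {}
Applying B7's transfer function to that OUT value gives IN[B7] (row B7 above).

Answer: {d}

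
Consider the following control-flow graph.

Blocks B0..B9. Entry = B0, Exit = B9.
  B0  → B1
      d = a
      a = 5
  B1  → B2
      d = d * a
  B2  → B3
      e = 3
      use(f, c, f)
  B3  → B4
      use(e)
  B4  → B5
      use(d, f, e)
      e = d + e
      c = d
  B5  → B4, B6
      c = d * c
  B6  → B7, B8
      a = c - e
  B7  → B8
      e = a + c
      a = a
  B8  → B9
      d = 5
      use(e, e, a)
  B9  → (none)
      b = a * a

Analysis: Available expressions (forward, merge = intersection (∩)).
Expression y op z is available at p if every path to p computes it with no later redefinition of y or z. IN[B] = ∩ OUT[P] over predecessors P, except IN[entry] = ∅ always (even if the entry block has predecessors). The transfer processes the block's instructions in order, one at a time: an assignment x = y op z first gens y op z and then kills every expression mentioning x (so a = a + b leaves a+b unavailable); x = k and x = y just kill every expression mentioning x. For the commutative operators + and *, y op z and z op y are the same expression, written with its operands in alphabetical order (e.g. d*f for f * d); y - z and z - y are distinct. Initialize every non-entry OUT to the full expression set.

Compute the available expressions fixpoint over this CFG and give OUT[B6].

Per-block solution:
  B0: | IN={} | OUT={}
  B1: | IN={} | OUT={}
  B2: | IN={} | OUT={}
  B3: | IN={} | OUT={}
  B4: | IN={} | OUT={}
  B5: | IN={} | OUT={}
  B6: | IN={} | OUT={c-e}
  B7: | IN={c-e} | OUT={}
  B8: | IN={} | OUT={}
  B9: | IN={} | OUT={a*a}

Merge at B6: IN[B6] = OUT[B5] = {}
Applying B6's transfer function to that IN value gives OUT[B6] (row B6 above).

Answer: {c-e}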